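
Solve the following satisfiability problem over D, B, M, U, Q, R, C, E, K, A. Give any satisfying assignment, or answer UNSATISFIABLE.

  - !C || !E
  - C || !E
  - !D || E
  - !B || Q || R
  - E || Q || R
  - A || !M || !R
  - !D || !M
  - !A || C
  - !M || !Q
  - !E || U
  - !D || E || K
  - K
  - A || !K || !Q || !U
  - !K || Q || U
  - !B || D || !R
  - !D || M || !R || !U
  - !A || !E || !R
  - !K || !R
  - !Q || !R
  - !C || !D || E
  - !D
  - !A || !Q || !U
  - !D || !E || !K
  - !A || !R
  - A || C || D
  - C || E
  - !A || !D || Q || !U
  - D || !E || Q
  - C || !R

D=F, B=T, M=F, U=F, Q=T, R=F, C=T, E=F, K=T, A=T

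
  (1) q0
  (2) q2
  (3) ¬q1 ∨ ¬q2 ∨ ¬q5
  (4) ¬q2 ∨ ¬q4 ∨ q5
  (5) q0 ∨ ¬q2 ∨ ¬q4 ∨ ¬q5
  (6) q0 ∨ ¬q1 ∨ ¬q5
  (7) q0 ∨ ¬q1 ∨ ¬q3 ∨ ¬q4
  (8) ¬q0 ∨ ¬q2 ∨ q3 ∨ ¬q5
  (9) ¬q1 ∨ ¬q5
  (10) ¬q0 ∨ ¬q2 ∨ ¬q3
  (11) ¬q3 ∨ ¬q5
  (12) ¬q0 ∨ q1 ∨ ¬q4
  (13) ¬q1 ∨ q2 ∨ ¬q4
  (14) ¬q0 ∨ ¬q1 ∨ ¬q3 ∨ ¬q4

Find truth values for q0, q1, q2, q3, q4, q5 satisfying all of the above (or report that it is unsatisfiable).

q0 = True; q1 = True; q2 = True; q3 = False; q4 = False; q5 = False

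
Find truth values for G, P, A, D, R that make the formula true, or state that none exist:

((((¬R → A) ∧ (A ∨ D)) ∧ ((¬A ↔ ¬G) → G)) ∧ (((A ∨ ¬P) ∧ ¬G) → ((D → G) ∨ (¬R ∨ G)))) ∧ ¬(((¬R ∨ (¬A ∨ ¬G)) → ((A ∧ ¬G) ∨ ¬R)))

G=T; P=F; A=F; D=T; R=T

  (((¬R → A) ∧ (A ∨ D)) ∧ ((¬A ↔ ¬G) → G)) ∧ (((A ∨ ¬P) ∧ ¬G) → ((D → G) ∨ (¬R ∨ G))) = True
    ((¬R → A) ∧ (A ∨ D)) ∧ ((¬A ↔ ¬G) → G) = True
      (¬R → A) ∧ (A ∨ D) = True
        ¬R → A = True
          ¬R = False
        A ∨ D = True
      (¬A ↔ ¬G) → G = True
        ¬A ↔ ¬G = False
          ¬A = True
          ¬G = False
    ((A ∨ ¬P) ∧ ¬G) → ((D → G) ∨ (¬R ∨ G)) = True
      (A ∨ ¬P) ∧ ¬G = False
        A ∨ ¬P = True
          ¬P = True
        ¬G = False
      (D → G) ∨ (¬R ∨ G) = True
        D → G = True
        ¬R ∨ G = True
          ¬R = False
  ¬(((¬R ∨ (¬A ∨ ¬G)) → ((A ∧ ¬G) ∨ ¬R))) = True
    (¬R ∨ (¬A ∨ ¬G)) → ((A ∧ ¬G) ∨ ¬R) = False
      ¬R ∨ (¬A ∨ ¬G) = True
        ¬R = False
        ¬A ∨ ¬G = True
          ¬A = True
          ¬G = False
      (A ∧ ¬G) ∨ ¬R = False
        A ∧ ¬G = False
          ¬G = False
        ¬R = False
Both conjuncts True, so the formula holds.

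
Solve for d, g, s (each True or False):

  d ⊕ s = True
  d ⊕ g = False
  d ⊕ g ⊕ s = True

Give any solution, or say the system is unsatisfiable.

d=F; g=F; s=T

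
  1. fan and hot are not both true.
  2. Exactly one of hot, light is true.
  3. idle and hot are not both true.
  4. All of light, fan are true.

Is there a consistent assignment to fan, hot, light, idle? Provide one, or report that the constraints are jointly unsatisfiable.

fan=T; hot=F; light=T; idle=T

  (1) fan=T, hot=F — not both ✓
  (2) {hot, light}: 1 true — exactly one ✓
  (3) idle=T, hot=F — not both ✓
  (4) {light, fan}: all 2 true ✓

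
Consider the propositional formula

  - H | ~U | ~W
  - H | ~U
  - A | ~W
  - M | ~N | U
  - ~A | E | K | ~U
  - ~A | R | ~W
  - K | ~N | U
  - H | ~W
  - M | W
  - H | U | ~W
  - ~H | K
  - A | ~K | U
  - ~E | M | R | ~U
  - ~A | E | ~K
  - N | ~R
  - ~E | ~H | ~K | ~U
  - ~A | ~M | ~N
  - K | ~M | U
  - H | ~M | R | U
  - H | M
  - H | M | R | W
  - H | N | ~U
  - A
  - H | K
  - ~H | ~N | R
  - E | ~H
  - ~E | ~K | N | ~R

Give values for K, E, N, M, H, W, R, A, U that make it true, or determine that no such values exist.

Unit clause (A) forces A = True.
Set K = True.
  then (~A | E | ~K) forces E = True.
Try N = True:
  (~A | ~M | ~N) forces M = False.
  (M | ~N | U) forces U = True.
  (H | ~U) forces H = True.
  clause (~E | ~H | ~K | ~U) is falsified — backtrack.
So N = False.
  then (N | ~R) forces R = False.
  then (~A | R | ~W) forces W = False.
  then (M | W) forces M = True.
Set H = True.
  then (~E | ~H | ~K | ~U) forces U = False.
All clauses satisfied.

K = True, E = True, N = False, M = True, H = True, W = False, R = False, A = True, U = False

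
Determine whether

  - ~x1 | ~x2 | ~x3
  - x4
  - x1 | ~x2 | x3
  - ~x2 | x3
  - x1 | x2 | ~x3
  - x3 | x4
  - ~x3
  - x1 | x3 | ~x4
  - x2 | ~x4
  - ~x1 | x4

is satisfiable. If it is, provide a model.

Case x3 = True:
  Clause (~x3) is falsified — contradiction.
Case x3 = False:
  (x4) forces x4 = True.
  (~x2 | x3) forces x2 = False.
  Clause (x2 | ~x4) is falsified — contradiction.
Both cases fail, so the formula is unsatisfiable.

No satisfying assignment exists.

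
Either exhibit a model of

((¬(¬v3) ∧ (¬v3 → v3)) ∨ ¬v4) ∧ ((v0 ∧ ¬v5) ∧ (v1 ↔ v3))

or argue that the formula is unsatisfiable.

v0 = True, v1 = True, v3 = True, v4 = False, v5 = False

  (¬(¬v3) ∧ (¬v3 → v3)) ∨ ¬v4 = True
    ¬(¬v3) ∧ (¬v3 → v3) = True
      ¬(¬v3) = True
        ¬v3 = False
      ¬v3 → v3 = True
        ¬v3 = False
    ¬v4 = True
  (v0 ∧ ¬v5) ∧ (v1 ↔ v3) = True
    v0 ∧ ¬v5 = True
      ¬v5 = True
    v1 ↔ v3 = True
Both conjuncts True, so the formula holds.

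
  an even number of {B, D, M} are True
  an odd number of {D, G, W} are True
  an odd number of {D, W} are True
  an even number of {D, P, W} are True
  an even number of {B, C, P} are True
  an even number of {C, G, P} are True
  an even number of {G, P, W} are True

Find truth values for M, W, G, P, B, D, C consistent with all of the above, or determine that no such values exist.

M=F, W=T, G=F, P=T, B=F, D=F, C=T

{B, D, M}: 0 true → even ✓
{D, G, W}: 1 true → odd ✓
{D, W}: 1 true → odd ✓
{D, P, W}: 2 true → even ✓
{B, C, P}: 2 true → even ✓
{C, G, P}: 2 true → even ✓
{G, P, W}: 2 true → even ✓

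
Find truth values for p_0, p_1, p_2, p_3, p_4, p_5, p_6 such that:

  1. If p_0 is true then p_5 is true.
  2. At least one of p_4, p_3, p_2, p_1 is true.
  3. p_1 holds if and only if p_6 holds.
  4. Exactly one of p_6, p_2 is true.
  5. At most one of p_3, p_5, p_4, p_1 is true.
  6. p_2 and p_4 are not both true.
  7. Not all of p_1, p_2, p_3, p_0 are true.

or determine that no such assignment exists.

p_0=F; p_1=F; p_2=T; p_3=F; p_4=F; p_5=T; p_6=F

  (1) p_0=F ⇒ p_5: vacuous ✓
  (2) {p_4, p_3, p_2, p_1}: 1 true — at least one ✓
  (3) p_1=F, p_6=F — same ✓
  (4) {p_6, p_2}: 1 true — exactly one ✓
  (5) {p_3, p_5, p_4, p_1}: 1 true — at most one ✓
  (6) p_2=T, p_4=F — not both ✓
  (7) {p_1, p_2, p_3, p_0}: 1/4 true — not all ✓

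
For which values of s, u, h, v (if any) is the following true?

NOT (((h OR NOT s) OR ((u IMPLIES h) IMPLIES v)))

s = True; u = False; h = False; v = False

  NOT (((h OR NOT s) OR ((u IMPLIES h) IMPLIES v))) = True
    (h OR NOT s) OR ((u IMPLIES h) IMPLIES v) = False
      h OR NOT s = False
        NOT s = False
      (u IMPLIES h) IMPLIES v = False
        u IMPLIES h = True
The formula evaluates to True.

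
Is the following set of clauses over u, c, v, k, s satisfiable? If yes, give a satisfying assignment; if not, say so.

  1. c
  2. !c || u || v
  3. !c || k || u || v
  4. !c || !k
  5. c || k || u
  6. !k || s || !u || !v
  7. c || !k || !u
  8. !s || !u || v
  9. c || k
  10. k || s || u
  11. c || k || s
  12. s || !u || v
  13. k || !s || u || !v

u = True; c = True; v = True; k = False; s = True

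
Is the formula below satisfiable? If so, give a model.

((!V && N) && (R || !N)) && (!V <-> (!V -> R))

V=F, N=T, R=T

  (!V && N) && (R || !N) = True
    !V && N = True
      !V = True
    R || !N = True
      !N = False
  !V <-> (!V -> R) = True
    !V = True
    !V -> R = True
      !V = True
Both conjuncts True, so the formula holds.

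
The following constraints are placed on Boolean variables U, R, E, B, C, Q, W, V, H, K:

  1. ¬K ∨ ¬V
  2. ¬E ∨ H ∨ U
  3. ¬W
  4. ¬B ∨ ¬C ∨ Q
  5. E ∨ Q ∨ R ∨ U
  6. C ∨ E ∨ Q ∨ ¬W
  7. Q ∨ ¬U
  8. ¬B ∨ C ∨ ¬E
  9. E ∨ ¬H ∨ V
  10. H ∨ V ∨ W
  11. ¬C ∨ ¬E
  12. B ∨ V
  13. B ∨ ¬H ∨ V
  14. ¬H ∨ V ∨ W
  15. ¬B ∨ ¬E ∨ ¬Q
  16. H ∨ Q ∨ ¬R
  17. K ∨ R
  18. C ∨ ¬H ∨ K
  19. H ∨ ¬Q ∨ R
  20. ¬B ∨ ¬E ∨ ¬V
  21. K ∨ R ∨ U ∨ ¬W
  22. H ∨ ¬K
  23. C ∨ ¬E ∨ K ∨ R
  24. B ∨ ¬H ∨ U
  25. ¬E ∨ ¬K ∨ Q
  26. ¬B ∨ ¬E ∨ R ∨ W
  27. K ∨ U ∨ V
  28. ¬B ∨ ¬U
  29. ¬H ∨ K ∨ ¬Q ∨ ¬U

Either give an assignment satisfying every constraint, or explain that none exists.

Unit clause (¬W) forces W = False.
Set U = True.
  then (Q ∨ ¬U) forces Q = True.
  then (¬B ∨ ¬U) forces B = False.
  then (B ∨ V) forces V = True.
  then (¬K ∨ ¬V) forces K = False.
  then (K ∨ R) forces R = True.
  then (¬H ∨ K ∨ ¬Q ∨ ¬U) forces H = False.
Set E = True.
  then (¬C ∨ ¬E) forces C = False.
All clauses satisfied.

U = True; R = True; E = True; B = False; C = False; Q = True; W = False; V = True; H = False; K = False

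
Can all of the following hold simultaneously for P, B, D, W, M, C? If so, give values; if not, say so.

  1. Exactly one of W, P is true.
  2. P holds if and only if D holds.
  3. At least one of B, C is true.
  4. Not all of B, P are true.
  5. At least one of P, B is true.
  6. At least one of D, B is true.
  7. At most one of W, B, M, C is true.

P = True, B = False, D = True, W = False, M = False, C = True

  (1) {W, P}: 1 true — exactly one ✓
  (2) P=T, D=T — same ✓
  (3) {B, C}: 1 true — at least one ✓
  (4) {B, P}: 1/2 true — not all ✓
  (5) {P, B}: 1 true — at least one ✓
  (6) {D, B}: 1 true — at least one ✓
  (7) {W, B, M, C}: 1 true — at most one ✓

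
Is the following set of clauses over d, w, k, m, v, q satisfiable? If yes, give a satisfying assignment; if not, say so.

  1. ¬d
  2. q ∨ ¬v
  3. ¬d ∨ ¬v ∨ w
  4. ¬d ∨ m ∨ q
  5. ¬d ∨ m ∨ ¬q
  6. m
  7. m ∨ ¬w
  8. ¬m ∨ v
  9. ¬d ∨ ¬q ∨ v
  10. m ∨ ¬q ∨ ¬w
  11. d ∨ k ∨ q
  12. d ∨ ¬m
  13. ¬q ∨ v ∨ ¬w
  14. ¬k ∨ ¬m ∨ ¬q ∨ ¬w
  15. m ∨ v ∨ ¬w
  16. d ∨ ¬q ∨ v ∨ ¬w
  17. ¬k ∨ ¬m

Case d = True:
  Clause (¬d) is falsified — contradiction.
Case d = False:
  (m) forces m = True.
  Clause (d ∨ ¬m) is falsified — contradiction.
Both cases fail, so the formula is unsatisfiable.

UNSATISFIABLE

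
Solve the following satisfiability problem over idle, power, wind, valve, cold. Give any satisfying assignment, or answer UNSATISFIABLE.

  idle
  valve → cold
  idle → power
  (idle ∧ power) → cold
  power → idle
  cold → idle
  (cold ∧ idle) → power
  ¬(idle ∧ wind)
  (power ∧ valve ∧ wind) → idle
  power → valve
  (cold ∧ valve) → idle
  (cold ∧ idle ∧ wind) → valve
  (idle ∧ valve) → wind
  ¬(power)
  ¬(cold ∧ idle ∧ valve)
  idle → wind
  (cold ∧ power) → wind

Unsatisfiable

Case idle = True:
  (¬power) forces power = False.
  Clause (¬idle ∨ power) is falsified — contradiction.
Case idle = False:
  Clause (idle) is falsified — contradiction.
Both cases fail, so the formula is unsatisfiable.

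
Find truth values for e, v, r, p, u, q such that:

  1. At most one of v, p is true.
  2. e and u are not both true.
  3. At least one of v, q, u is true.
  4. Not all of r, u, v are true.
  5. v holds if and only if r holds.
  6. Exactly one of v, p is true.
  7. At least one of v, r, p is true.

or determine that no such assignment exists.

e: False, v: False, r: False, p: True, u: True, q: False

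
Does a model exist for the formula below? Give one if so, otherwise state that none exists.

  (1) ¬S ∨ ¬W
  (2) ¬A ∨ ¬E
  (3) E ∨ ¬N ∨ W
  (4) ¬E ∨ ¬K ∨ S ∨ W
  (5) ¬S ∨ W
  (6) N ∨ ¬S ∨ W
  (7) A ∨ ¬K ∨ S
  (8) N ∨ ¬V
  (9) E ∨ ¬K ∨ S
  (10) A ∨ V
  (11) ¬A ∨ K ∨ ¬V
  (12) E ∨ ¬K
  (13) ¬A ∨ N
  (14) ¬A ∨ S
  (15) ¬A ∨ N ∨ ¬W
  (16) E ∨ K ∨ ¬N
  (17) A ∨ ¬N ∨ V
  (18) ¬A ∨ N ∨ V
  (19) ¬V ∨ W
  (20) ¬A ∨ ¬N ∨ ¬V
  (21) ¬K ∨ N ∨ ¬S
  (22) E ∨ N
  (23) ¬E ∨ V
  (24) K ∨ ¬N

Unsatisfiable — no assignment works.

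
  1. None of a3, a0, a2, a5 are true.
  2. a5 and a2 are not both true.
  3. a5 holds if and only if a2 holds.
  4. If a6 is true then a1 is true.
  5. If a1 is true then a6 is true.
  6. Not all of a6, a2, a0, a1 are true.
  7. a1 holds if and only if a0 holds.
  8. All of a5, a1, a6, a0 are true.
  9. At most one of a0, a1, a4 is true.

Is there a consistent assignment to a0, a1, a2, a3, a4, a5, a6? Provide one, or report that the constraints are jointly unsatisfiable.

The formula is unsatisfiable.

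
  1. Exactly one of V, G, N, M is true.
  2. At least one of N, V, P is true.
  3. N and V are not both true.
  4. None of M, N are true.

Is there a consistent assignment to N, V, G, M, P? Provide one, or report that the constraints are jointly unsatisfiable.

N: False, V: True, G: False, M: False, P: True

  (1) {V, G, N, M}: 1 true — exactly one ✓
  (2) {N, V, P}: 2 true — at least one ✓
  (3) N=F, V=T — not both ✓
  (4) {M, N}: 0 true — none ✓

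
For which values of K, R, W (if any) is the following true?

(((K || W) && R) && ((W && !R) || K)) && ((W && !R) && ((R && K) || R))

Case R = True: the conjunct !R is False.
Case R = False: the conjunct R is False.
Both cases fail — unsatisfiable.

The formula is unsatisfiable.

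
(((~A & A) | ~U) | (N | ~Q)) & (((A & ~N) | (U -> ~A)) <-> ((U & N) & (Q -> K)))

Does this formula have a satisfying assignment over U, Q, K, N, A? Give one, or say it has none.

U = True; Q = False; K = False; N = True; A = False

  ((~A & A) | ~U) | (N | ~Q) = True
    (~A & A) | ~U = False
      ~A & A = False
        ~A = True
      ~U = False
    N | ~Q = True
      ~Q = True
  ((A & ~N) | (U -> ~A)) <-> ((U & N) & (Q -> K)) = True
    (A & ~N) | (U -> ~A) = True
      A & ~N = False
        ~N = False
      U -> ~A = True
        ~A = True
    (U & N) & (Q -> K) = True
      U & N = True
      Q -> K = True
Both conjuncts True, so the formula holds.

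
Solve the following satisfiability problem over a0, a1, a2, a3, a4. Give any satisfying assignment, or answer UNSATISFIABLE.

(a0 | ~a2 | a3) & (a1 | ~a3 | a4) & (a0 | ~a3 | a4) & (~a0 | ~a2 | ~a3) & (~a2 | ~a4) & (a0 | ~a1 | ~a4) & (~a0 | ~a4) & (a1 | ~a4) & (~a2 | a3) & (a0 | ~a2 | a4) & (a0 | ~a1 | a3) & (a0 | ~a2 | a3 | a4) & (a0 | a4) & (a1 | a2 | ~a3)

a0 = True; a1 = True; a2 = False; a3 = False; a4 = False

Try a0 = False:
  (a0 | a4) forces a4 = True.
  (~a2 | ~a4) forces a2 = False.
  (a0 | ~a1 | ~a4) forces a1 = False.
  clause (a1 | ~a4) is falsified — backtrack.
So a0 = True.
  then (~a0 | ~a4) forces a4 = False.
Set a1 = True.
Set a2 = False.
Set a3 = False.
All clauses satisfied.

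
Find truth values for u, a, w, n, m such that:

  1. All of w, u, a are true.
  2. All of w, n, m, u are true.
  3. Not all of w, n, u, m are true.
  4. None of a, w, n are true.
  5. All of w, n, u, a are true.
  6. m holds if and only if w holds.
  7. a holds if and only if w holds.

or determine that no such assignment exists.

Unsatisfiable

Case a = True:
  Constraint (4) is violated (a=T) — contradiction.
Case a = False:
  Constraint (1) is violated (a=F) — contradiction.
Both cases fail — unsatisfiable.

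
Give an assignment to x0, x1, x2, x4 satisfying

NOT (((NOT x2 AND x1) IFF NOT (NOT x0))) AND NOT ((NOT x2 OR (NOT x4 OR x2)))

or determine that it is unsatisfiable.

The formula is unsatisfiable.

The conjunct NOT ((NOT x2 OR (NOT x4 OR x2))) is unsatisfiable on its own:
  x2=F, x4=F: evaluates to False.
  x2=F, x4=T: evaluates to False.
  x2=T, x4=F: evaluates to False.
  x2=T, x4=T: evaluates to False.
So the whole conjunction is unsatisfiable.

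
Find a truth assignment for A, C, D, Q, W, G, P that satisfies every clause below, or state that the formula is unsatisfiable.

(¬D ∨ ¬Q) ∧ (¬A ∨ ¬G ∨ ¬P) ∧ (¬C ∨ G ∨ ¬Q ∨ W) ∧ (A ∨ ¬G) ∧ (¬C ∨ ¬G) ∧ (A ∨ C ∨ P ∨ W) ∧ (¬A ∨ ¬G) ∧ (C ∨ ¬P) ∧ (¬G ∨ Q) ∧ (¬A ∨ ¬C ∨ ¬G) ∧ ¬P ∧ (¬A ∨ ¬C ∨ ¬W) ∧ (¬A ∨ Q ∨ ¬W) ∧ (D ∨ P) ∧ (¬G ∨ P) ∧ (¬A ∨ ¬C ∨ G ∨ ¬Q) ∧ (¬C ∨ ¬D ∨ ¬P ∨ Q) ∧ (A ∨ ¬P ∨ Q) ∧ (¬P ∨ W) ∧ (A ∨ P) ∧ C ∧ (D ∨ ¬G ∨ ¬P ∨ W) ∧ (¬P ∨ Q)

A = True, C = True, D = True, Q = False, W = False, G = False, P = False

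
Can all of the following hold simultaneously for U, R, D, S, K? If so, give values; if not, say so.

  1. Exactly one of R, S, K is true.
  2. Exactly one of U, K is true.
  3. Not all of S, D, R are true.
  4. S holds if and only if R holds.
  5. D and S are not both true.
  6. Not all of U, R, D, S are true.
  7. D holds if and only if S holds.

U = False; R = False; D = False; S = False; K = True

  (1) {R, S, K}: 1 true — exactly one ✓
  (2) {U, K}: 1 true — exactly one ✓
  (3) {S, D, R}: 0/3 true — not all ✓
  (4) S=F, R=F — same ✓
  (5) D=F, S=F — not both ✓
  (6) {U, R, D, S}: 0/4 true — not all ✓
  (7) D=F, S=F — same ✓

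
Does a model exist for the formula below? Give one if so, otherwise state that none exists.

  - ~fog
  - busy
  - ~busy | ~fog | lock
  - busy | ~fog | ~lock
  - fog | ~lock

fog = False, busy = True, lock = False

Unit clause (~fog) forces fog = False.
Unit clause (busy) forces busy = True.
In (fog | ~lock) only ~lock is left, so lock = False.
Check each clause:
  (~fog): ~fog holds.
  (busy): busy holds.
  (~busy | ~fog | lock): ~fog holds.
  (busy | ~fog | ~lock): busy holds.
  (fog | ~lock): ~lock holds.
All clauses satisfied.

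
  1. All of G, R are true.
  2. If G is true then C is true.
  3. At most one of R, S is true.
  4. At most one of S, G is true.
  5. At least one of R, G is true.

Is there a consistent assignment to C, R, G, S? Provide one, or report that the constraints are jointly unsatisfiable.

C: True; R: True; G: True; S: False

  (1) {G, R}: all 2 true ✓
  (2) G=T ⇒ C: T ✓
  (3) {R, S}: 1 true — at most one ✓
  (4) {S, G}: 1 true — at most one ✓
  (5) {R, G}: 2 true — at least one ✓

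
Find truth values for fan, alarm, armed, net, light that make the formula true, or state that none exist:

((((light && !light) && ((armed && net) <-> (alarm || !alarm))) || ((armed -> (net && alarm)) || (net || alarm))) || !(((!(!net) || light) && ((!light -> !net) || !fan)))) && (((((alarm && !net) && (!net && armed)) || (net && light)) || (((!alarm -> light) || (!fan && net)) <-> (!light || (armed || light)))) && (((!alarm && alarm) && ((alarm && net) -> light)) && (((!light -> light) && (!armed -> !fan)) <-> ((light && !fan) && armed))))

UNSATISFIABLE

Case alarm = True: the conjunct !alarm is False.
Case alarm = False: the conjunct alarm is False.
Both cases fail — unsatisfiable.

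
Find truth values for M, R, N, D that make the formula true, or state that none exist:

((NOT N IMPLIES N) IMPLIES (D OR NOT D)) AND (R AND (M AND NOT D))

M=T; R=T; N=T; D=F

  (NOT N IMPLIES N) IMPLIES (D OR NOT D) = True
    NOT N IMPLIES N = True
      NOT N = False
    D OR NOT D = True
      NOT D = True
  R AND (M AND NOT D) = True
    M AND NOT D = True
      NOT D = True
Both conjuncts True, so the formula holds.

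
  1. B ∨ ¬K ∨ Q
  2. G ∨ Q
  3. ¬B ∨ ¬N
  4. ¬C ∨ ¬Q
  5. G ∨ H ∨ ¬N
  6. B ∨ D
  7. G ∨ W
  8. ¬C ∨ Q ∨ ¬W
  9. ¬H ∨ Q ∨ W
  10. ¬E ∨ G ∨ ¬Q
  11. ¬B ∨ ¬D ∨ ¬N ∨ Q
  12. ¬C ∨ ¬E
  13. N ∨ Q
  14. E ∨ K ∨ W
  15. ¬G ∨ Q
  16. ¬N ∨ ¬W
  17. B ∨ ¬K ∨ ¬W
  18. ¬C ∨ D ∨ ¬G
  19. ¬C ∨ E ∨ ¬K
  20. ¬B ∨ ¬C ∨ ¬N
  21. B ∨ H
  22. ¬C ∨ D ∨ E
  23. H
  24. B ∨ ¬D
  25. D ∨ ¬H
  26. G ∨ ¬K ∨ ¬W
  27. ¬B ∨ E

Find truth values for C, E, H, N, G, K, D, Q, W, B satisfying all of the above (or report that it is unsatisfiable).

C=F, E=T, H=T, N=F, G=T, K=T, D=T, Q=T, W=T, B=T

Unit clause (H) forces H = True.
In (D ∨ ¬H) only D is left, so D = True.
In (B ∨ ¬D) only B is left, so B = True.
In (¬B ∨ E) only E is left, so E = True.
In (¬B ∨ ¬N) only ¬N is left, so N = False.
In (¬C ∨ ¬E) only ¬C is left, so C = False.
In (N ∨ Q) only Q is left, so Q = True.
In (¬E ∨ G ∨ ¬Q) only G is left, so G = True.
Set K = True.
Set W = True.
All clauses satisfied.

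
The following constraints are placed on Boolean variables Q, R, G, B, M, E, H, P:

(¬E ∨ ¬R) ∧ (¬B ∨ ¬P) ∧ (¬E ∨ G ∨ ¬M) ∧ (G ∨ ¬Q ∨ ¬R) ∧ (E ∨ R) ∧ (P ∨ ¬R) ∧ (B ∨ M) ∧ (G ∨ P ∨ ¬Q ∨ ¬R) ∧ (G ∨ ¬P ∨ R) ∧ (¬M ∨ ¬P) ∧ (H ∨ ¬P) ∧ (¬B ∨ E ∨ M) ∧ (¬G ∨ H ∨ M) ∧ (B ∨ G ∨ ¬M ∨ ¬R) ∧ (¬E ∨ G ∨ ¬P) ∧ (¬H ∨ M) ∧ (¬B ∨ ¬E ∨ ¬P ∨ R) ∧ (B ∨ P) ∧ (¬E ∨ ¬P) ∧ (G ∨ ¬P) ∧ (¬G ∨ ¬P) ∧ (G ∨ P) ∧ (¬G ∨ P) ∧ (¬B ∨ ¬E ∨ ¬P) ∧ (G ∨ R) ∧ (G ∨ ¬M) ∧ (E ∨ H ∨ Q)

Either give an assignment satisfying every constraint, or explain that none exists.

The formula is unsatisfiable.

Case G = True:
  (¬G ∨ ¬P) forces P = False.
  Clause (¬G ∨ P) is falsified — contradiction.
Case G = False:
  (G ∨ ¬P) forces P = False.
  Clause (G ∨ P) is falsified — contradiction.
Both cases fail, so the formula is unsatisfiable.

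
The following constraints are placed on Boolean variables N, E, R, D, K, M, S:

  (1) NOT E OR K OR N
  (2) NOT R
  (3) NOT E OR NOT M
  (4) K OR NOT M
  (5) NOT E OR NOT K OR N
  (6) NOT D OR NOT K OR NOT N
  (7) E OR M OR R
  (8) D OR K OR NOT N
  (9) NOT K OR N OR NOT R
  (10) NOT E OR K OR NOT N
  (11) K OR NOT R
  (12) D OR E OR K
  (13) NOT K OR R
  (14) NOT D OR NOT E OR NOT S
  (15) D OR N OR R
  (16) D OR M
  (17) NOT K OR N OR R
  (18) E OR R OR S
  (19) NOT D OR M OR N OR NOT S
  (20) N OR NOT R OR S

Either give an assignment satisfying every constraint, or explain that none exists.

Case R = True:
  Clause (NOT R) is falsified — contradiction.
Case R = False:
  (NOT K OR R) forces K = False.
  (K OR NOT M) forces M = False.
  (E OR M OR R) forces E = True.
  (NOT E OR K OR N) forces N = True.
  Clause (NOT E OR K OR NOT N) is falsified — contradiction.
Both cases fail, so the formula is unsatisfiable.

The formula is unsatisfiable.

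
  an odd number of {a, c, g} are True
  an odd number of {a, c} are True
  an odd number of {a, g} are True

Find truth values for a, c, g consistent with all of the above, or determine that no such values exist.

a = True, c = False, g = False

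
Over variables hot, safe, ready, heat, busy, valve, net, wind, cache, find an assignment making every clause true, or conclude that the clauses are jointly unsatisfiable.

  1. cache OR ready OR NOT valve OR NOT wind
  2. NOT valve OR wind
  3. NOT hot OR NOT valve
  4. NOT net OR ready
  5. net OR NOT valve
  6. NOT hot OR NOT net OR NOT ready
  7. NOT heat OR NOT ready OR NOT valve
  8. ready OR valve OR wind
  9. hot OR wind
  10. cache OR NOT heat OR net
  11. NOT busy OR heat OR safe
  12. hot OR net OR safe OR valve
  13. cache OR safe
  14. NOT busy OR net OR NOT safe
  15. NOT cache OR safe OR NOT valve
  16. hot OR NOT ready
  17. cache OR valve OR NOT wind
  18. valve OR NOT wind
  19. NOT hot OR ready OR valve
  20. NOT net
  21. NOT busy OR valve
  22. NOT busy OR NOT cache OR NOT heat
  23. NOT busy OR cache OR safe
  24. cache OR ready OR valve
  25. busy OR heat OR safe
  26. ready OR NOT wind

Unit clause (NOT net) forces net = False.
In (net OR NOT valve) only NOT valve is left, so valve = False.
In (valve OR NOT wind) only NOT wind is left, so wind = False.
In (NOT busy OR valve) only NOT busy is left, so busy = False.
In (ready OR valve OR wind) only ready is left, so ready = True.
In (hot OR wind) only hot is left, so hot = True.
Set safe = False.
  then (cache OR safe) forces cache = True.
  then (busy OR heat OR safe) forces heat = True.
All clauses satisfied.

hot=T, safe=F, ready=T, heat=T, busy=F, valve=F, net=F, wind=F, cache=T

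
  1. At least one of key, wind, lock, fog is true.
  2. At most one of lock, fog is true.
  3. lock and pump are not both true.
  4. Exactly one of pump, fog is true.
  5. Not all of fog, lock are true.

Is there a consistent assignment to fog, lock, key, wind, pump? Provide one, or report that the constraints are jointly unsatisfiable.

fog = True, lock = False, key = False, wind = False, pump = False

  (1) {key, wind, lock, fog}: 1 true — at least one ✓
  (2) {lock, fog}: 1 true — at most one ✓
  (3) lock=F, pump=F — not both ✓
  (4) {pump, fog}: 1 true — exactly one ✓
  (5) {fog, lock}: 1/2 true — not all ✓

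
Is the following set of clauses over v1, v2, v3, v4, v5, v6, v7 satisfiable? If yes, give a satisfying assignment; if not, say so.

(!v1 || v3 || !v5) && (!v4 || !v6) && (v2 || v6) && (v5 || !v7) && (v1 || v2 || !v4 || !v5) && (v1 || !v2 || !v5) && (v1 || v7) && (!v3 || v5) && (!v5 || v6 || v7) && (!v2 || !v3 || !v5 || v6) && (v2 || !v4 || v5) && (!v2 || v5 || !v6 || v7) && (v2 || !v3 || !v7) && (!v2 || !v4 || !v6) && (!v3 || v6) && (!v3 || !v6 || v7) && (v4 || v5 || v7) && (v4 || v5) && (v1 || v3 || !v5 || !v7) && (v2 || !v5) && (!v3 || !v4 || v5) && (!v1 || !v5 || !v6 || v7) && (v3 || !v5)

Set v1 = True.
Try v2 = False:
  (v2 || v6) forces v6 = True.
  (!v4 || !v6) forces v4 = False.
  (v4 || v5) forces v5 = True.
  clause (v2 || !v5) is falsified — backtrack.
So v2 = True.
Set v3 = False.
  then (!v1 || v3 || !v5) forces v5 = False.
  then (v5 || !v7) forces v7 = False.
  then (!v2 || v5 || !v6 || v7) forces v6 = False.
  then (v4 || v5 || v7) forces v4 = True.
All clauses satisfied.

v1: True, v2: True, v3: False, v4: True, v5: False, v6: False, v7: False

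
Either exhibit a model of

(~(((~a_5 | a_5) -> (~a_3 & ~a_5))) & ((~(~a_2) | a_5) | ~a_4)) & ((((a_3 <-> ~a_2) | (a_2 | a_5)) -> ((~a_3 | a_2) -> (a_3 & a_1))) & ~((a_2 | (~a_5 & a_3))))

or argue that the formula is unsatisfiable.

a_1 = True; a_2 = False; a_3 = True; a_4 = False; a_5 = True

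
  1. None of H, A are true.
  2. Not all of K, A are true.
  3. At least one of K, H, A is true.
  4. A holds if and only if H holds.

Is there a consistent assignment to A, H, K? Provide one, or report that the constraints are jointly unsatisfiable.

A = False, H = False, K = True

  (1) {H, A}: 0 true — none ✓
  (2) {K, A}: 1/2 true — not all ✓
  (3) {K, H, A}: 1 true — at least one ✓
  (4) A=F, H=F — same ✓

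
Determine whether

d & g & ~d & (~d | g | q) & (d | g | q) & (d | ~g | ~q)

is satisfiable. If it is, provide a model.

No satisfying assignment exists.

Case d = True:
  Clause (~d) is falsified — contradiction.
Case d = False:
  Clause (d) is falsified — contradiction.
Both cases fail, so the formula is unsatisfiable.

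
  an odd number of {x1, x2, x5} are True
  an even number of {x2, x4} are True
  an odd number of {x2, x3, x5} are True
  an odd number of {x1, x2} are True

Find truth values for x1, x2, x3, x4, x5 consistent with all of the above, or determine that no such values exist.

x1: False, x2: True, x3: False, x4: True, x5: False

{x1, x2, x5}: 1 true → odd ✓
{x2, x4}: 2 true → even ✓
{x2, x3, x5}: 1 true → odd ✓
{x1, x2}: 1 true → odd ✓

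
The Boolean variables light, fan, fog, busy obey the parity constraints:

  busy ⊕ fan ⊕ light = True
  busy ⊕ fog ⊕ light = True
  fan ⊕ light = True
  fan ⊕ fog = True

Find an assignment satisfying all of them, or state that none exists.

UNSATISFIABLE

Adding constraints 1, 2, 4 mod 2: every variable appears an even number of times on the left, so the left side is 0.
But the right sides sum to 1 (mod 2). 0 ≠ 1 — the system is inconsistent.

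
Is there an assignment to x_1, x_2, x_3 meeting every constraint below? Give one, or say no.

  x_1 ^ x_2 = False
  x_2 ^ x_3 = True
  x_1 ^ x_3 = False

Adding constraints 1, 2, 3 mod 2: every variable appears an even number of times on the left, so the left side is 0.
But the right sides sum to 1 (mod 2). 0 ≠ 1 — the system is inconsistent.

No satisfying assignment exists.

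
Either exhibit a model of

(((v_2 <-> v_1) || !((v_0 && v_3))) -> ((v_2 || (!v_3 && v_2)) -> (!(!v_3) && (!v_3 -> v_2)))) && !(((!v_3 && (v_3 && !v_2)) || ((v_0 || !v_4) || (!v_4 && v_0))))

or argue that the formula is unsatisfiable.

v_0=F, v_1=F, v_2=T, v_3=T, v_4=T

  ((v_2 <-> v_1) || !((v_0 && v_3))) -> ((v_2 || (!v_3 && v_2)) -> (!(!v_3) && (!v_3 -> v_2))) = True
    (v_2 <-> v_1) || !((v_0 && v_3)) = True
      v_2 <-> v_1 = False
      !((v_0 && v_3)) = True
        v_0 && v_3 = False
    (v_2 || (!v_3 && v_2)) -> (!(!v_3) && (!v_3 -> v_2)) = True
      v_2 || (!v_3 && v_2) = True
        !v_3 && v_2 = False
          !v_3 = False
      !(!v_3) && (!v_3 -> v_2) = True
        !(!v_3) = True
          !v_3 = False
        !v_3 -> v_2 = True
          !v_3 = False
  !(((!v_3 && (v_3 && !v_2)) || ((v_0 || !v_4) || (!v_4 && v_0)))) = True
    (!v_3 && (v_3 && !v_2)) || ((v_0 || !v_4) || (!v_4 && v_0)) = False
      !v_3 && (v_3 && !v_2) = False
        !v_3 = False
        v_3 && !v_2 = False
          !v_2 = False
      (v_0 || !v_4) || (!v_4 && v_0) = False
        v_0 || !v_4 = False
          !v_4 = False
        !v_4 && v_0 = False
          !v_4 = False
Both conjuncts True, so the formula holds.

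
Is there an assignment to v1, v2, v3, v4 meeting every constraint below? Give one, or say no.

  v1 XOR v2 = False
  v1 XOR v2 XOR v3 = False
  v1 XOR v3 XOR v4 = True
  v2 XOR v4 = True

v1: False, v2: False, v3: False, v4: True

v1 XOR v2 = F XOR F = False ✓
v1 XOR v2 XOR v3 = F XOR F XOR F = False ✓
v1 XOR v3 XOR v4 = F XOR F XOR T = True ✓
v2 XOR v4 = F XOR T = True ✓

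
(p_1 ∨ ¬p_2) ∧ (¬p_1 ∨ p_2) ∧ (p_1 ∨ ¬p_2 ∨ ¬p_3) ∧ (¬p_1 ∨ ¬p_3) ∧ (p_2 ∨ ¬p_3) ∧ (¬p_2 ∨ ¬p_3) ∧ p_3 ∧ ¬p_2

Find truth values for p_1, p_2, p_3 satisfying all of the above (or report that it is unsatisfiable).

Case p_2 = True:
  Clause (¬p_2) is falsified — contradiction.
Case p_2 = False:
  (¬p_1 ∨ p_2) forces p_1 = False.
  (p_2 ∨ ¬p_3) forces p_3 = False.
  Clause (p_3) is falsified — contradiction.
Both cases fail, so the formula is unsatisfiable.

Unsatisfiable — no assignment works.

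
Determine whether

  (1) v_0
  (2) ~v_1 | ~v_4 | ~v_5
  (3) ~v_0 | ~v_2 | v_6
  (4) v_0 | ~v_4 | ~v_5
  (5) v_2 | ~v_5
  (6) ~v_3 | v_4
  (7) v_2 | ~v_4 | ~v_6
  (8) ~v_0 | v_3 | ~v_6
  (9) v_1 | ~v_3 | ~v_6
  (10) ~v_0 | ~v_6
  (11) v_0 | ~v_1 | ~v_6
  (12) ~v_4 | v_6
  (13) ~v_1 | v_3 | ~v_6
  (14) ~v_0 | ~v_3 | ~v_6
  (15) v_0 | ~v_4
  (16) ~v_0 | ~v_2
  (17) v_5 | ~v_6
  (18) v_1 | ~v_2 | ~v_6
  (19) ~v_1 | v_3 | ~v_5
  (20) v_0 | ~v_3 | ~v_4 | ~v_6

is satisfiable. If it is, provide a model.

v_0: True; v_1: True; v_2: False; v_3: False; v_4: False; v_5: False; v_6: False

Unit clause (v_0) forces v_0 = True.
In (~v_0 | ~v_6) only ~v_6 is left, so v_6 = False.
In (~v_4 | v_6) only ~v_4 is left, so v_4 = False.
In (~v_0 | ~v_2) only ~v_2 is left, so v_2 = False.
In (v_2 | ~v_5) only ~v_5 is left, so v_5 = False.
In (~v_3 | v_4) only ~v_3 is left, so v_3 = False.
Set v_1 = True.
All clauses satisfied.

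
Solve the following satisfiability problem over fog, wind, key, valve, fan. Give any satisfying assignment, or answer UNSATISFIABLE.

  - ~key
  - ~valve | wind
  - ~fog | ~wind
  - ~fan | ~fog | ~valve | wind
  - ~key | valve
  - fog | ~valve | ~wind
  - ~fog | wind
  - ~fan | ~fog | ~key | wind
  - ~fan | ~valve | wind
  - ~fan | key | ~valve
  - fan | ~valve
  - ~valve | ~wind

Unit clause (~key) forces key = False.
Try fog = True:
  (~fog | ~wind) forces wind = False.
  clause (~fog | wind) is falsified — backtrack.
So fog = False.
Set wind = False.
  then (~valve | wind) forces valve = False.
Set fan = True.
All clauses satisfied.

fog: False, wind: False, key: False, valve: False, fan: True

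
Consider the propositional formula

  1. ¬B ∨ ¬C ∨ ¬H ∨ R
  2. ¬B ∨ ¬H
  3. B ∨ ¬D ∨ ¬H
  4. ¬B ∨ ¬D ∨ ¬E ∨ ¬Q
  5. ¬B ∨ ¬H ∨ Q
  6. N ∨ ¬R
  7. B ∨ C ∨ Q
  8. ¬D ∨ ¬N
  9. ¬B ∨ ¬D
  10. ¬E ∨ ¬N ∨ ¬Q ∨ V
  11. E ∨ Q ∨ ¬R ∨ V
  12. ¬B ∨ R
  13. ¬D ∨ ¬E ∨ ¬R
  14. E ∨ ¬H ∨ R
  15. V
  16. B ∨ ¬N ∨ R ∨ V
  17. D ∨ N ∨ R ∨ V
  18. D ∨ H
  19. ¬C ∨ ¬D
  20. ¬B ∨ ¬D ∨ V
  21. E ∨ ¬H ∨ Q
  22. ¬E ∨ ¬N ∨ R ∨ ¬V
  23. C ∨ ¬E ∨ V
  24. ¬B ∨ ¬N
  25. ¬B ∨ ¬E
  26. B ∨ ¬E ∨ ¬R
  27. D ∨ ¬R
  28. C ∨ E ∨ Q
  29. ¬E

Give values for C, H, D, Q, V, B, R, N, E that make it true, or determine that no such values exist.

Unit clause (V) forces V = True.
Unit clause (¬E) forces E = False.
Try C = True:
  (¬C ∨ ¬D) forces D = False.
  (D ∨ H) forces H = True.
  (¬B ∨ ¬H) forces B = False.
  (E ∨ ¬H ∨ R) forces R = True.
  clause (D ∨ ¬R) is falsified — backtrack.
So C = False.
  then (C ∨ E ∨ Q) forces Q = True.
Try H = True:
  (¬B ∨ ¬H) forces B = False.
  (B ∨ ¬D ∨ ¬H) forces D = False.
  (E ∨ ¬H ∨ R) forces R = True.
  clause (D ∨ ¬R) is falsified — backtrack.
So H = False.
  then (D ∨ H) forces D = True.
  then (¬D ∨ ¬N) forces N = False.
  then (¬B ∨ ¬D) forces B = False.
  then (N ∨ ¬R) forces R = False.
All clauses satisfied.

C=F, H=F, D=T, Q=T, V=T, B=F, R=F, N=F, E=F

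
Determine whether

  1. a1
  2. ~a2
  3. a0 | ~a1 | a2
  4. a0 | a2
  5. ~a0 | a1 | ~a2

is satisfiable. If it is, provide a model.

Unit clause (a1) forces a1 = True.
Unit clause (~a2) forces a2 = False.
In (a0 | ~a1 | a2) only a0 is left, so a0 = True.
Check each clause:
  (a1): a1 holds.
  (~a2): ~a2 holds.
  (a0 | ~a1 | a2): a0 holds.
  (a0 | a2): a0 holds.
  (~a0 | a1 | ~a2): a1 holds.
All clauses satisfied.

a0: True; a1: True; a2: False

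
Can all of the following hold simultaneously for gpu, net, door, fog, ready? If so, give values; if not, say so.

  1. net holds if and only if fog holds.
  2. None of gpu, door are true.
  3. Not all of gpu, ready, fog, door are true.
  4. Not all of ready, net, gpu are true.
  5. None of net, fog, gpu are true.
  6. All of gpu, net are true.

The formula is unsatisfiable.

Case gpu = True:
  Constraint (2) is violated (gpu=T) — contradiction.
Case gpu = False:
  Constraint (6) is violated (gpu=F) — contradiction.
Both cases fail — unsatisfiable.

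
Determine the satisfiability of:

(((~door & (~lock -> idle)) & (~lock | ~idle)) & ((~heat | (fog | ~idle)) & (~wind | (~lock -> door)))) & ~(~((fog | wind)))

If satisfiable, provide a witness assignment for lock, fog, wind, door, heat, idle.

lock: True, fog: True, wind: True, door: False, heat: True, idle: False

  ((~door & (~lock -> idle)) & (~lock | ~idle)) & ((~heat | (fog | ~idle)) & (~wind | (~lock -> door))) = True
    (~door & (~lock -> idle)) & (~lock | ~idle) = True
      ~door & (~lock -> idle) = True
        ~door = True
        ~lock -> idle = True
          ~lock = False
      ~lock | ~idle = True
        ~lock = False
        ~idle = True
    (~heat | (fog | ~idle)) & (~wind | (~lock -> door)) = True
      ~heat | (fog | ~idle) = True
        ~heat = False
        fog | ~idle = True
          ~idle = True
      ~wind | (~lock -> door) = True
        ~wind = False
        ~lock -> door = True
          ~lock = False
  ~(~((fog | wind))) = True
    ~((fog | wind)) = False
      fog | wind = True
Both conjuncts True, so the formula holds.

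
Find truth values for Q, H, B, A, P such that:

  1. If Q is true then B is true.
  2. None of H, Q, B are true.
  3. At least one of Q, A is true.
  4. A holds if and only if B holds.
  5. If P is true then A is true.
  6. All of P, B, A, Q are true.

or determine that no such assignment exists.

Case Q = True:
  Constraint (2) is violated (Q=T) — contradiction.
Case Q = False:
  Constraint (6) is violated (Q=F) — contradiction.
Both cases fail — unsatisfiable.

Unsatisfiable — no assignment works.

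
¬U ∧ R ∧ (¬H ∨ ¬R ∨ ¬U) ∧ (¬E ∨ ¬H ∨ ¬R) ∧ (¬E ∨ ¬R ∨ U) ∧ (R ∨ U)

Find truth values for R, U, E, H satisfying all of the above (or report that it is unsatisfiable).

R: True; U: False; E: False; H: False

Unit clause (¬U) forces U = False.
Unit clause (R) forces R = True.
In (¬E ∨ ¬R ∨ U) only ¬E is left, so E = False.
Set H = False.
Check each clause:
  (¬U): ¬U holds.
  (R): R holds.
  (¬H ∨ ¬R ∨ ¬U): ¬H holds.
  (¬E ∨ ¬H ∨ ¬R): ¬E holds.
  (¬E ∨ ¬R ∨ U): ¬E holds.
  (R ∨ U): R holds.
All clauses satisfied.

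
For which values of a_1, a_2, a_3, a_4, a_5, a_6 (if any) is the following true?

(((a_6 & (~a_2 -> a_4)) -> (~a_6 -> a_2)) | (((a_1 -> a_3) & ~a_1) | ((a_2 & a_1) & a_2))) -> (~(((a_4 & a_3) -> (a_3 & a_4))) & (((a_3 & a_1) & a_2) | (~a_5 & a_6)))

UNSATISFIABLE

Case a_6 = True: the formula simplifies to ~(((a_4 & a_3) -> (a_3 & a_4))) & (((a_3 & a_1) & a_2) | ~a_5).
  a_3 = True: simplifies to ~((a_4 -> a_4)) & ((a_1 & a_2) | ~a_5).
    a_4 = True: the conjunct ~((a_4 -> a_4)) becomes ~((True -> True)) = False.
    a_4 = False: the conjunct ~((a_4 -> a_4)) becomes ~((False -> False)) = False.
  a_3 = False: the conjunct ~(((a_4 & a_3) -> (a_3 & a_4))) becomes ~((False -> False)) = False.
Case a_6 = False: the formula simplifies to ~(((a_4 & a_3) -> (a_3 & a_4))) & ((a_3 & a_1) & a_2).
  a_3 = True: simplifies to ~((a_4 -> a_4)) & (a_1 & a_2).
    a_4 = True: the conjunct ~((a_4 -> a_4)) becomes ~((True -> True)) = False.
    a_4 = False: the conjunct ~((a_4 -> a_4)) becomes ~((False -> False)) = False.
  a_3 = False: the conjunct ~(((a_4 & a_3) -> (a_3 & a_4))) becomes ~((False -> False)) = False.
Both cases fail — unsatisfiable.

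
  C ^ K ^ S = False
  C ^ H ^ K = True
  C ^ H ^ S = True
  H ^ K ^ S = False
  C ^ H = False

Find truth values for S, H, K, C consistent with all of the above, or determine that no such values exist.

S = True, H = False, K = True, C = False

C ^ K ^ S = F ^ T ^ T = False ✓
C ^ H ^ K = F ^ F ^ T = True ✓
C ^ H ^ S = F ^ F ^ T = True ✓
H ^ K ^ S = F ^ T ^ T = False ✓
C ^ H = F ^ F = False ✓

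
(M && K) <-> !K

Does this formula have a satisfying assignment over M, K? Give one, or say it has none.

M = False, K = True

  (M && K) <-> !K = True
    M && K = False
    !K = False
The formula evaluates to True.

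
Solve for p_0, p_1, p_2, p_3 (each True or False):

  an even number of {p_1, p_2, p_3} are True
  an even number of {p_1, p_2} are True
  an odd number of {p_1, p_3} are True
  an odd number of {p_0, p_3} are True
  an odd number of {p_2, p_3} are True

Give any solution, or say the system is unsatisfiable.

p_0 = True, p_1 = True, p_2 = True, p_3 = False

{p_1, p_2, p_3}: 2 true → even ✓
{p_1, p_2}: 2 true → even ✓
{p_1, p_3}: 1 true → odd ✓
{p_0, p_3}: 1 true → odd ✓
{p_2, p_3}: 1 true → odd ✓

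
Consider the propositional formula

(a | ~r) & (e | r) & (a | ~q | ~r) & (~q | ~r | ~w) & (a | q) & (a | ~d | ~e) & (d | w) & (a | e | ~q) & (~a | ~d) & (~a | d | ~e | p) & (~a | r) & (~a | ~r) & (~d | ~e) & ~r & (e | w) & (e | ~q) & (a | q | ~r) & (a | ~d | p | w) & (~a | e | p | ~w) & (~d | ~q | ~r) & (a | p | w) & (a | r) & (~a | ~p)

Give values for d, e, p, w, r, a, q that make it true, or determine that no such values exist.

Unsatisfiable — no assignment works.

Case r = True:
  Clause (~r) is falsified — contradiction.
Case r = False:
  (e | r) forces e = True.
  (~a | r) forces a = False.
  Clause (a | r) is falsified — contradiction.
Both cases fail, so the formula is unsatisfiable.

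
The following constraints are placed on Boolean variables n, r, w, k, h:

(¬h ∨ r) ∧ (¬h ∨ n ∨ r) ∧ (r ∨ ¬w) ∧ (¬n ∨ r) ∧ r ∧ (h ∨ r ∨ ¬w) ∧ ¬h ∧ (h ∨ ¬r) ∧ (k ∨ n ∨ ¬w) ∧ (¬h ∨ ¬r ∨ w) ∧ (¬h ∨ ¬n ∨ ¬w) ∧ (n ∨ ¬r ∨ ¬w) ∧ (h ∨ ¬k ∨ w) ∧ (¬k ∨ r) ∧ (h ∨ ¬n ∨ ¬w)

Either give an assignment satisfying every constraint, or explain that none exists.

Case r = True:
  (¬h) forces h = False.
  Clause (h ∨ ¬r) is falsified — contradiction.
Case r = False:
  Clause (r) is falsified — contradiction.
Both cases fail, so the formula is unsatisfiable.

The formula is unsatisfiable.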